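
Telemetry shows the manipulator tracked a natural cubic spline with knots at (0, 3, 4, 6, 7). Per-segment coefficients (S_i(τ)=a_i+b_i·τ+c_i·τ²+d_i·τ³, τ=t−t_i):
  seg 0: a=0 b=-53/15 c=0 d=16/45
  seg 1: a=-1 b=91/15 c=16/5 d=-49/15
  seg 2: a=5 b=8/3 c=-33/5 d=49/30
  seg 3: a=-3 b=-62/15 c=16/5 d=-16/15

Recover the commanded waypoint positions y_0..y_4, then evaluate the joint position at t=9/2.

y_0=0 y_1=-1 y_2=5 y_3=-3 y_4=-5
S(9/2) = 391/80

y_0 = S_0(0) = a_0 = 0
y_1 = S_1(0) = a_1 = -1
y_2 = S_2(0) = a_2 = 5
y_3 = S_3(0) = a_3 = -3
y_4 = S_3(1) = -5
t_q=9/2 is in segment 2 (τ=1/2); S_2(τ)=391/80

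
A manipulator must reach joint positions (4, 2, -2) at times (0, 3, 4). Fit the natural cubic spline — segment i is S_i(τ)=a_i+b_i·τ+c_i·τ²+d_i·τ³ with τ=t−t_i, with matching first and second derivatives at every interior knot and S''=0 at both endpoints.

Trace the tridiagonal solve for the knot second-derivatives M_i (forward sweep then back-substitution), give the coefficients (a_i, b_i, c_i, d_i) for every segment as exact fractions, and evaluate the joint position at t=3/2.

Δ: Δ0=-2/3, Δ1=-4
row 1: diag=8, rhs=-20; c'=1/8, d'=-5/2
back: M1=-5/2
M: M0=0, M1=-5/2, M2=0
seg 0: a=4, c=M0/2=0, d=(M1−M0)/(6·3)=-5/36, b=Δ0−h0·(2M0+M1)/6=7/12
seg 1: a=2, c=M1/2=-5/4, d=(M2−M1)/(6·1)=5/12, b=Δ1−h1·(2M1+M2)/6=-19/6
t_q=3/2 → seg 0, τ=3/2; S=4+7/12·τ+0·τ²+-5/36·τ³=141/32

  seg 0: a=4 b=7/12 c=0 d=-5/36
  seg 1: a=2 b=-19/6 c=-5/4 d=5/12
S(3/2) = 141/32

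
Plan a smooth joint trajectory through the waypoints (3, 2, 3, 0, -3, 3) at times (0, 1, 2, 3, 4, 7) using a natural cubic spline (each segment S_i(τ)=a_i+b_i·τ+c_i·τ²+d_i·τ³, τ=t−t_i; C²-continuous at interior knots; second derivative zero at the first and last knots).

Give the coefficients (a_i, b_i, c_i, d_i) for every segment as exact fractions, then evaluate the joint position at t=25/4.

Δ: Δ0=-1, Δ1=1, Δ2=-3, Δ3=-3, Δ4=2
row 1: diag=4, rhs=12; c'=1/4, d'=3
row 2: denom=4−1·1/4=15/4; d'=(-24−1·3)/(15/4)=-36/5
row 3: denom=4−1·4/15=56/15; d'=(0−1·-36/5)/(56/15)=27/14
row 4: denom=8−1·15/56=433/56; d'=(30−1·27/14)/(433/56)=1572/433
back: M4=1572/433
back: M3=27/14−15/56·1572/433=414/433
back: M2=-36/5−4/15·414/433=-3228/433
back: M1=3−1/4·-3228/433=2106/433
M: M0=0, M1=2106/433, M2=-3228/433, M3=414/433, M4=1572/433, M5=0
seg 0: a=3, c=M0/2=0, d=(M1−M0)/(6·1)=351/433, b=Δ0−h0·(2M0+M1)/6=-784/433
seg 1: a=2, c=M1/2=1053/433, d=(M2−M1)/(6·1)=-889/433, b=Δ1−h1·(2M1+M2)/6=269/433
seg 2: a=3, c=M2/2=-1614/433, d=(M3−M2)/(6·1)=607/433, b=Δ2−h2·(2M2+M3)/6=-292/433
seg 3: a=0, c=M3/2=207/433, d=(M4−M3)/(6·1)=193/433, b=Δ3−h3·(2M3+M4)/6=-1699/433
seg 4: a=-3, c=M4/2=786/433, d=(M5−M4)/(6·3)=-262/1299, b=Δ4−h4·(2M4+M5)/6=-706/433
t_q=25/4 → seg 4, τ=9/4; S=-3+-706/433·τ+786/433·τ²+-262/1299·τ³=3099/13856

  seg 0: a=3 b=-784/433 c=0 d=351/433
  seg 1: a=2 b=269/433 c=1053/433 d=-889/433
  seg 2: a=3 b=-292/433 c=-1614/433 d=607/433
  seg 3: a=0 b=-1699/433 c=207/433 d=193/433
  seg 4: a=-3 b=-706/433 c=786/433 d=-262/1299
S(25/4) = 3099/13856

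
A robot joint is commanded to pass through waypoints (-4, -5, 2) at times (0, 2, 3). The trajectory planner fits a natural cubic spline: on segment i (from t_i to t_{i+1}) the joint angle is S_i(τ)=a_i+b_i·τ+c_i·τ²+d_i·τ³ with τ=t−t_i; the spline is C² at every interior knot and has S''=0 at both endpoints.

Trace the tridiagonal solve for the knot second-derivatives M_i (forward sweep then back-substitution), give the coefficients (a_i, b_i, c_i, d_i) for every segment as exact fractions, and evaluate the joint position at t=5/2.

  seg 0: a=-4 b=-3 c=0 d=5/8
  seg 1: a=-5 b=9/2 c=15/4 d=-5/4
S(5/2) = -63/32

Δ: Δ0=-1/2, Δ1=7
row 1: diag=6, rhs=45; c'=1/6, d'=15/2
back: M1=15/2
M: M0=0, M1=15/2, M2=0
seg 0: a=-4, c=M0/2=0, d=(M1−M0)/(6·2)=5/8, b=Δ0−h0·(2M0+M1)/6=-3
seg 1: a=-5, c=M1/2=15/4, d=(M2−M1)/(6·1)=-5/4, b=Δ1−h1·(2M1+M2)/6=9/2
t_q=5/2 → seg 1, τ=1/2; S=-5+9/2·τ+15/4·τ²+-5/4·τ³=-63/32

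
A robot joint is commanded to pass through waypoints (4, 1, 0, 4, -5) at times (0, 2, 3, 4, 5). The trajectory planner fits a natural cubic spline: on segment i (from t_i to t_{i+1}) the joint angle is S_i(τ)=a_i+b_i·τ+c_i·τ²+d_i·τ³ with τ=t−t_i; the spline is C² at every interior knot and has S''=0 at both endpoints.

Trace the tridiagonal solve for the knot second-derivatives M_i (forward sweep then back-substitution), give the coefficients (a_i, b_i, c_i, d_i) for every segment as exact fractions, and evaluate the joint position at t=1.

  seg 0: a=4 b=-39/43 c=0 d=-51/344
  seg 1: a=1 b=-231/86 c=-153/172 d=443/172
  seg 2: a=0 b=561/172 c=294/43 d=-1049/172
  seg 3: a=4 b=-117/86 c=-1971/172 d=657/172
S(1) = 1013/344

Δ: Δ0=-3/2, Δ1=-1, Δ2=4, Δ3=-9
row 1: diag=6, rhs=3; c'=1/6, d'=1/2
row 2: denom=4−1·1/6=23/6; d'=(30−1·1/2)/(23/6)=177/23
row 3: denom=4−1·6/23=86/23; d'=(-78−1·177/23)/(86/23)=-1971/86
back: M3=-1971/86
back: M2=177/23−6/23·-1971/86=588/43
back: M1=1/2−1/6·588/43=-153/86
M: M0=0, M1=-153/86, M2=588/43, M3=-1971/86, M4=0
seg 0: a=4, c=M0/2=0, d=(M1−M0)/(6·2)=-51/344, b=Δ0−h0·(2M0+M1)/6=-39/43
seg 1: a=1, c=M1/2=-153/172, d=(M2−M1)/(6·1)=443/172, b=Δ1−h1·(2M1+M2)/6=-231/86
seg 2: a=0, c=M2/2=294/43, d=(M3−M2)/(6·1)=-1049/172, b=Δ2−h2·(2M2+M3)/6=561/172
seg 3: a=4, c=M3/2=-1971/172, d=(M4−M3)/(6·1)=657/172, b=Δ3−h3·(2M3+M4)/6=-117/86
t_q=1 → seg 0, τ=1; S=4+-39/43·τ+0·τ²+-51/344·τ³=1013/344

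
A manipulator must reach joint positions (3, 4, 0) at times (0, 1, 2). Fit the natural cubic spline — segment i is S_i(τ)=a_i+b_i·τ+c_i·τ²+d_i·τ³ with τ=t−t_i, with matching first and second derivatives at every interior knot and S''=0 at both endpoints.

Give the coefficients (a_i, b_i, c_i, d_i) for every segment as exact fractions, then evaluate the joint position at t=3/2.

Δ: Δ0=1, Δ1=-4
row 1: diag=4, rhs=-30; c'=1/4, d'=-15/2
back: M1=-15/2
M: M0=0, M1=-15/2, M2=0
seg 0: a=3, c=M0/2=0, d=(M1−M0)/(6·1)=-5/4, b=Δ0−h0·(2M0+M1)/6=9/4
seg 1: a=4, c=M1/2=-15/4, d=(M2−M1)/(6·1)=5/4, b=Δ1−h1·(2M1+M2)/6=-3/2
t_q=3/2 → seg 1, τ=1/2; S=4+-3/2·τ+-15/4·τ²+5/4·τ³=79/32

  seg 0: a=3 b=9/4 c=0 d=-5/4
  seg 1: a=4 b=-3/2 c=-15/4 d=5/4
S(3/2) = 79/32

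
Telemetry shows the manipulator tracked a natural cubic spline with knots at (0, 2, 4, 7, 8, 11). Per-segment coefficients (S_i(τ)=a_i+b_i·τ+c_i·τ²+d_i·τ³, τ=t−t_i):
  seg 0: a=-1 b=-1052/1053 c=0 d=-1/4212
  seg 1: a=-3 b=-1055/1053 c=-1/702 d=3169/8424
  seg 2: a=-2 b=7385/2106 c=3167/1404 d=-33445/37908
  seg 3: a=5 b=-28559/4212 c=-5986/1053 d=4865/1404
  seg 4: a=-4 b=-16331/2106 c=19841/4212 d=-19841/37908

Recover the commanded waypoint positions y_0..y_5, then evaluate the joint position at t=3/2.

y_0 = S_0(0) = a_0 = -1
y_1 = S_1(0) = a_1 = -3
y_2 = S_2(0) = a_2 = -2
y_3 = S_3(0) = a_3 = 5
y_4 = S_4(0) = a_4 = -4
y_5 = S_4(3) = 1
t_q=3/2 is in segment 0 (τ=3/2); S_0(τ)=-28073/11232

y_0=-1 y_1=-3 y_2=-2 y_3=5 y_4=-4 y_5=1
S(3/2) = -28073/11232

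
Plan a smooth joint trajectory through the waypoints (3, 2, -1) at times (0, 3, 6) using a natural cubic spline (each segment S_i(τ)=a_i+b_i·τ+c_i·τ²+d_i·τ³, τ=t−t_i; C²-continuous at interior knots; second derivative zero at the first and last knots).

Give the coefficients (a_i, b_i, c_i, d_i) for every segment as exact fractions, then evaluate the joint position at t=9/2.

Δ: Δ0=-1/3, Δ1=-1
row 1: diag=12, rhs=-4; c'=1/4, d'=-1/3
back: M1=-1/3
M: M0=0, M1=-1/3, M2=0
seg 0: a=3, c=M0/2=0, d=(M1−M0)/(6·3)=-1/54, b=Δ0−h0·(2M0+M1)/6=-1/6
seg 1: a=2, c=M1/2=-1/6, d=(M2−M1)/(6·3)=1/54, b=Δ1−h1·(2M1+M2)/6=-2/3
t_q=9/2 → seg 1, τ=3/2; S=2+-2/3·τ+-1/6·τ²+1/54·τ³=11/16

  seg 0: a=3 b=-1/6 c=0 d=-1/54
  seg 1: a=2 b=-2/3 c=-1/6 d=1/54
S(9/2) = 11/16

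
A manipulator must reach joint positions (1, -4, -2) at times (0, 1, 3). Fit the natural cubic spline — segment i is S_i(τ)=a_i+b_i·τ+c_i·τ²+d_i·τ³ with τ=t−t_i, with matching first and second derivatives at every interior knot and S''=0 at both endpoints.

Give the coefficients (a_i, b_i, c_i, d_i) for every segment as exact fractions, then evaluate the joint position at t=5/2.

  seg 0: a=1 b=-6 c=0 d=1
  seg 1: a=-4 b=-3 c=3 d=-1/2
S(5/2) = -55/16

Δ: Δ0=-5, Δ1=1
row 1: diag=6, rhs=36; c'=1/3, d'=6
back: M1=6
M: M0=0, M1=6, M2=0
seg 0: a=1, c=M0/2=0, d=(M1−M0)/(6·1)=1, b=Δ0−h0·(2M0+M1)/6=-6
seg 1: a=-4, c=M1/2=3, d=(M2−M1)/(6·2)=-1/2, b=Δ1−h1·(2M1+M2)/6=-3
t_q=5/2 → seg 1, τ=3/2; S=-4+-3·τ+3·τ²+-1/2·τ³=-55/16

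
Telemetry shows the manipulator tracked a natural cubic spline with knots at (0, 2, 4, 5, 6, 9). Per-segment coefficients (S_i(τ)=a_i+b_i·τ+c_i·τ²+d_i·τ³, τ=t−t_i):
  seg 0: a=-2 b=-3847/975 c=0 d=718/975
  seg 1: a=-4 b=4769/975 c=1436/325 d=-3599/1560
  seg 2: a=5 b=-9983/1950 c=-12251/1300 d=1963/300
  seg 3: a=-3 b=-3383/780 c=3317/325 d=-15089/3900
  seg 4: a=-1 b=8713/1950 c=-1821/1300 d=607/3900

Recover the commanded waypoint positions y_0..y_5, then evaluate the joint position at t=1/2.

y_0=-2 y_1=-4 y_2=5 y_3=-3 y_4=-1 y_5=4
S(1/2) = -1009/260

y_0 = S_0(0) = a_0 = -2
y_1 = S_1(0) = a_1 = -4
y_2 = S_2(0) = a_2 = 5
y_3 = S_3(0) = a_3 = -3
y_4 = S_4(0) = a_4 = -1
y_5 = S_4(3) = 4
t_q=1/2 is in segment 0 (τ=1/2); S_0(τ)=-1009/260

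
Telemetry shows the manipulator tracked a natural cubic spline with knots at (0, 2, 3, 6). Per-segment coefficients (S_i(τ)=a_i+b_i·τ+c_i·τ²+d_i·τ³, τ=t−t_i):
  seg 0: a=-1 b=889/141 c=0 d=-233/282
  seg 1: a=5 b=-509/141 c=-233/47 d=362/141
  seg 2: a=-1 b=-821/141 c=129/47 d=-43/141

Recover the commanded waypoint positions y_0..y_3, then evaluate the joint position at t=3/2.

y_0=-1 y_1=5 y_2=-1 y_3=-2
S(3/2) = 4263/752

y_0 = S_0(0) = a_0 = -1
y_1 = S_1(0) = a_1 = 5
y_2 = S_2(0) = a_2 = -1
y_3 = S_2(3) = -2
t_q=3/2 is in segment 0 (τ=3/2); S_0(τ)=4263/752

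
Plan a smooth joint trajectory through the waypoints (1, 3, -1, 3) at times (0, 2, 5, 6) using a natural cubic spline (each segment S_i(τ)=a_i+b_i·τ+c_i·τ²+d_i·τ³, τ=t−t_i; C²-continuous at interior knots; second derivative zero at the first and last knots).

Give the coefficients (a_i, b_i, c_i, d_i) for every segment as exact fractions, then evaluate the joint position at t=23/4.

Δ: Δ0=1, Δ1=-4/3, Δ2=4
row 1: diag=10, rhs=-14; c'=3/10, d'=-7/5
row 2: denom=8−3·3/10=71/10; d'=(32−3·-7/5)/(71/10)=362/71
back: M2=362/71
back: M1=-7/5−3/10·362/71=-208/71
M: M0=0, M1=-208/71, M2=362/71, M3=0
seg 0: a=1, c=M0/2=0, d=(M1−M0)/(6·2)=-52/213, b=Δ0−h0·(2M0+M1)/6=421/213
seg 1: a=3, c=M1/2=-104/71, d=(M2−M1)/(6·3)=95/213, b=Δ1−h1·(2M1+M2)/6=-203/213
seg 2: a=-1, c=M2/2=181/71, d=(M3−M2)/(6·1)=-181/213, b=Δ2−h2·(2M2+M3)/6=490/213
t_q=23/4 → seg 2, τ=3/4; S=-1+490/213·τ+181/71·τ²+-181/213·τ³=8183/4544

  seg 0: a=1 b=421/213 c=0 d=-52/213
  seg 1: a=3 b=-203/213 c=-104/71 d=95/213
  seg 2: a=-1 b=490/213 c=181/71 d=-181/213
S(23/4) = 8183/4544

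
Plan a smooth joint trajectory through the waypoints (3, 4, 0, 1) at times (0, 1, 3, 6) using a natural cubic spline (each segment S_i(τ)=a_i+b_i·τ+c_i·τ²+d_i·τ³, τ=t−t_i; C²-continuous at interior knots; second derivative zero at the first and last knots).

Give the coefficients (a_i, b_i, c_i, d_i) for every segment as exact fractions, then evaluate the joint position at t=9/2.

Δ: Δ0=1, Δ1=-2, Δ2=1/3
row 1: diag=6, rhs=-18; c'=1/3, d'=-3
row 2: denom=10−2·1/3=28/3; d'=(14−2·-3)/(28/3)=15/7
back: M2=15/7
back: M1=-3−1/3·15/7=-26/7
M: M0=0, M1=-26/7, M2=15/7, M3=0
seg 0: a=3, c=M0/2=0, d=(M1−M0)/(6·1)=-13/21, b=Δ0−h0·(2M0+M1)/6=34/21
seg 1: a=4, c=M1/2=-13/7, d=(M2−M1)/(6·2)=41/84, b=Δ1−h1·(2M1+M2)/6=-5/21
seg 2: a=0, c=M2/2=15/14, d=(M3−M2)/(6·3)=-5/42, b=Δ2−h2·(2M2+M3)/6=-38/21
t_q=9/2 → seg 2, τ=3/2; S=0+-38/21·τ+15/14·τ²+-5/42·τ³=-79/112

  seg 0: a=3 b=34/21 c=0 d=-13/21
  seg 1: a=4 b=-5/21 c=-13/7 d=41/84
  seg 2: a=0 b=-38/21 c=15/14 d=-5/42
S(9/2) = -79/112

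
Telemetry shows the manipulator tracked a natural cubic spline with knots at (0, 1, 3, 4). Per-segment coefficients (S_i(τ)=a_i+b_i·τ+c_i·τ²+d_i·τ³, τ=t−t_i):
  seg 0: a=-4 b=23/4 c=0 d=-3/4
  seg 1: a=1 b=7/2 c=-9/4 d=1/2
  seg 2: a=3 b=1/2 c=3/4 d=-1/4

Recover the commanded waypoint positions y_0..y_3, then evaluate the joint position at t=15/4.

y_0=-4 y_1=1 y_2=3 y_3=4
S(15/4) = 945/256

y_0 = S_0(0) = a_0 = -4
y_1 = S_1(0) = a_1 = 1
y_2 = S_2(0) = a_2 = 3
y_3 = S_2(1) = 4
t_q=15/4 is in segment 2 (τ=3/4); S_2(τ)=945/256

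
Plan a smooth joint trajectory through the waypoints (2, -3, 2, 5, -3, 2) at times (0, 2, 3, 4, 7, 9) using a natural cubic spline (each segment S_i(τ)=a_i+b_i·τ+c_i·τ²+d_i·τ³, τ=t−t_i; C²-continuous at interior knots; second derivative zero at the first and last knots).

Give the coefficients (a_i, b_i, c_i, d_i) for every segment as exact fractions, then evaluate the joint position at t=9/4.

  seg 0: a=2 b=-4463/858 c=0 d=1159/1716
  seg 1: a=-3 b=2491/858 c=1159/286 d=-839/429
  seg 2: a=2 b=401/78 c=-519/286 d=-140/429
  seg 3: a=5 b=457/858 c=-799/286 d=19/33
  seg 4: a=-3 b=-587/858 c=683/286 d=-683/1716
S(9/4) = -18775/9152

Δ: Δ0=-5/2, Δ1=5, Δ2=3, Δ3=-8/3, Δ4=5/2
row 1: diag=6, rhs=45; c'=1/6, d'=15/2
row 2: denom=4−1·1/6=23/6; d'=(-12−1·15/2)/(23/6)=-117/23
row 3: denom=8−1·6/23=178/23; d'=(-34−1·-117/23)/(178/23)=-665/178
row 4: denom=10−3·69/178=1573/178; d'=(31−3·-665/178)/(1573/178)=683/143
back: M4=683/143
back: M3=-665/178−69/178·683/143=-799/143
back: M2=-117/23−6/23·-799/143=-519/143
back: M1=15/2−1/6·-519/143=1159/143
M: M0=0, M1=1159/143, M2=-519/143, M3=-799/143, M4=683/143, M5=0
seg 0: a=2, c=M0/2=0, d=(M1−M0)/(6·2)=1159/1716, b=Δ0−h0·(2M0+M1)/6=-4463/858
seg 1: a=-3, c=M1/2=1159/286, d=(M2−M1)/(6·1)=-839/429, b=Δ1−h1·(2M1+M2)/6=2491/858
seg 2: a=2, c=M2/2=-519/286, d=(M3−M2)/(6·1)=-140/429, b=Δ2−h2·(2M2+M3)/6=401/78
seg 3: a=5, c=M3/2=-799/286, d=(M4−M3)/(6·3)=19/33, b=Δ3−h3·(2M3+M4)/6=457/858
seg 4: a=-3, c=M4/2=683/286, d=(M5−M4)/(6·2)=-683/1716, b=Δ4−h4·(2M4+M5)/6=-587/858
t_q=9/4 → seg 1, τ=1/4; S=-3+2491/858·τ+1159/286·τ²+-839/429·τ³=-18775/9152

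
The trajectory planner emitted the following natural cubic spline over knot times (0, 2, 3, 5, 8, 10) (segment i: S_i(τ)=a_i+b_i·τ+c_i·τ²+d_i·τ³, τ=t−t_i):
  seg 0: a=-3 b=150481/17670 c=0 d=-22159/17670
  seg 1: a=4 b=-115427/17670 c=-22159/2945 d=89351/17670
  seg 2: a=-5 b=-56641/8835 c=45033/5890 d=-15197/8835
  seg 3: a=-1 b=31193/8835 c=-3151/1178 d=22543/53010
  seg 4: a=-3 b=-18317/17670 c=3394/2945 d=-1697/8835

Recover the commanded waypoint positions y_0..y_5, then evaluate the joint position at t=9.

y_0 = S_0(0) = a_0 = -3
y_1 = S_1(0) = a_1 = 4
y_2 = S_2(0) = a_2 = -5
y_3 = S_3(0) = a_3 = -1
y_4 = S_4(0) = a_4 = -3
y_5 = S_4(2) = -2
t_q=9 is in segment 4 (τ=1); S_4(τ)=-18119/5890

y_0=-3 y_1=4 y_2=-5 y_3=-1 y_4=-3 y_5=-2
S(9) = -18119/5890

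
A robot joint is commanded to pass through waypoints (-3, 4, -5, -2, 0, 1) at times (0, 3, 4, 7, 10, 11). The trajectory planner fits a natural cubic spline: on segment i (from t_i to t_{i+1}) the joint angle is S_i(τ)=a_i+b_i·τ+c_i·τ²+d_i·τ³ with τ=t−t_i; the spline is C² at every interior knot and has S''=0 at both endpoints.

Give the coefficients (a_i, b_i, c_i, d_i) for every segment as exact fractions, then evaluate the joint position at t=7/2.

Δ: Δ0=7/3, Δ1=-9, Δ2=1, Δ3=2/3, Δ4=1
row 1: diag=8, rhs=-68; c'=1/8, d'=-17/2
row 2: denom=8−1·1/8=63/8; d'=(60−1·-17/2)/(63/8)=548/63
row 3: denom=12−3·8/21=76/7; d'=(-2−3·548/63)/(76/7)=-295/114
row 4: denom=8−3·21/76=545/76; d'=(2−3·-295/114)/(545/76)=742/545
back: M4=742/545
back: M3=-295/114−21/76·742/545=-4846/1635
back: M2=548/63−8/21·-4846/1635=5356/545
back: M1=-17/2−1/8·5356/545=-5302/545
M: M0=0, M1=-5302/545, M2=5356/545, M3=-4846/1635, M4=742/545, M5=0
seg 0: a=-3, c=M0/2=0, d=(M1−M0)/(6·3)=-2651/4905, b=Δ0−h0·(2M0+M1)/6=11768/1635
seg 1: a=4, c=M1/2=-2651/545, d=(M2−M1)/(6·1)=5329/1635, b=Δ1−h1·(2M1+M2)/6=-12091/1635
seg 2: a=-5, c=M2/2=2678/545, d=(M3−M2)/(6·3)=-10457/14715, b=Δ2−h2·(2M2+M3)/6=-2402/327
seg 3: a=-2, c=M3/2=-2423/1635, d=(M4−M3)/(6·3)=3536/14715, b=Δ3−h3·(2M3+M4)/6=4823/1635
seg 4: a=0, c=M4/2=371/545, d=(M5−M4)/(6·1)=-371/1635, b=Δ4−h4·(2M4+M5)/6=893/1635
t_q=7/2 → seg 1, τ=1/2; S=4+-12091/1635·τ+-2651/545·τ²+5329/1635·τ³=-2207/4360

  seg 0: a=-3 b=11768/1635 c=0 d=-2651/4905
  seg 1: a=4 b=-12091/1635 c=-2651/545 d=5329/1635
  seg 2: a=-5 b=-2402/327 c=2678/545 d=-10457/14715
  seg 3: a=-2 b=4823/1635 c=-2423/1635 d=3536/14715
  seg 4: a=0 b=893/1635 c=371/545 d=-371/1635
S(7/2) = -2207/4360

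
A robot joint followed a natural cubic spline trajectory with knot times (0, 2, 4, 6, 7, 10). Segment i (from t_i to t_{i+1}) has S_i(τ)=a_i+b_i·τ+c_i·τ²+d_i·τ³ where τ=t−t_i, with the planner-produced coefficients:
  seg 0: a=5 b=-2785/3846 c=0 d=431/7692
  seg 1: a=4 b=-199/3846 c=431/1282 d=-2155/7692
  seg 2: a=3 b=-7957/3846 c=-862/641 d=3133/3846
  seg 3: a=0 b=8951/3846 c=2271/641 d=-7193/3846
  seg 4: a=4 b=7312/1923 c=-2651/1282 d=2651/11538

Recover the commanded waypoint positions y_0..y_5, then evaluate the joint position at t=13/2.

y_0=5 y_1=4 y_2=3 y_3=0 y_4=4 y_5=3
S(13/2) = 18621/10256

y_0 = S_0(0) = a_0 = 5
y_1 = S_1(0) = a_1 = 4
y_2 = S_2(0) = a_2 = 3
y_3 = S_3(0) = a_3 = 0
y_4 = S_4(0) = a_4 = 4
y_5 = S_4(3) = 3
t_q=13/2 is in segment 3 (τ=1/2); S_3(τ)=18621/10256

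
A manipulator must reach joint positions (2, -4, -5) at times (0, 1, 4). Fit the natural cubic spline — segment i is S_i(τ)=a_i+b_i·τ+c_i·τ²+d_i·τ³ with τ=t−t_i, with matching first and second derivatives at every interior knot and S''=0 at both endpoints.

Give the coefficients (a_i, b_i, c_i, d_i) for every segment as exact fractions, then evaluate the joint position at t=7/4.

  seg 0: a=2 b=-161/24 c=0 d=17/24
  seg 1: a=-4 b=-55/12 c=17/8 d=-17/72
S(7/4) = -3247/512

Δ: Δ0=-6, Δ1=-1/3
row 1: diag=8, rhs=34; c'=3/8, d'=17/4
back: M1=17/4
M: M0=0, M1=17/4, M2=0
seg 0: a=2, c=M0/2=0, d=(M1−M0)/(6·1)=17/24, b=Δ0−h0·(2M0+M1)/6=-161/24
seg 1: a=-4, c=M1/2=17/8, d=(M2−M1)/(6·3)=-17/72, b=Δ1−h1·(2M1+M2)/6=-55/12
t_q=7/4 → seg 1, τ=3/4; S=-4+-55/12·τ+17/8·τ²+-17/72·τ³=-3247/512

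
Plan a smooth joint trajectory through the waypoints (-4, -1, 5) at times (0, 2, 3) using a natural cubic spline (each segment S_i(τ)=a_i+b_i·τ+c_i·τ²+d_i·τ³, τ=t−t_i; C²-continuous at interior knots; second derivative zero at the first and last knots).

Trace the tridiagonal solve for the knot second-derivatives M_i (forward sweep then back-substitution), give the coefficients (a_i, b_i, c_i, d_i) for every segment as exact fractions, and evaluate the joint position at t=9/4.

Δ: Δ0=3/2, Δ1=6
row 1: diag=6, rhs=27; c'=1/6, d'=9/2
back: M1=9/2
M: M0=0, M1=9/2, M2=0
seg 0: a=-4, c=M0/2=0, d=(M1−M0)/(6·2)=3/8, b=Δ0−h0·(2M0+M1)/6=0
seg 1: a=-1, c=M1/2=9/4, d=(M2−M1)/(6·1)=-3/4, b=Δ1−h1·(2M1+M2)/6=9/2
t_q=9/4 → seg 1, τ=1/4; S=-1+9/2·τ+9/4·τ²+-3/4·τ³=65/256

  seg 0: a=-4 b=0 c=0 d=3/8
  seg 1: a=-1 b=9/2 c=9/4 d=-3/4
S(9/4) = 65/256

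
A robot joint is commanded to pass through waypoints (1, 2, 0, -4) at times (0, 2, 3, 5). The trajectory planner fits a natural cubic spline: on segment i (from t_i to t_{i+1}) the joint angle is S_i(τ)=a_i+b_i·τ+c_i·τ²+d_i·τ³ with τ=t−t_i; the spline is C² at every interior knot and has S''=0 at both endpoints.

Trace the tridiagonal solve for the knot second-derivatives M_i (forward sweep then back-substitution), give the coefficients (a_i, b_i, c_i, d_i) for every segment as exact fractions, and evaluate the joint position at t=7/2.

  seg 0: a=1 b=19/14 c=0 d=-3/14
  seg 1: a=2 b=-17/14 c=-9/7 d=1/2
  seg 2: a=0 b=-16/7 c=3/14 d=-1/28
S(7/2) = -35/32

Δ: Δ0=1/2, Δ1=-2, Δ2=-2
row 1: diag=6, rhs=-15; c'=1/6, d'=-5/2
row 2: denom=6−1·1/6=35/6; d'=(0−1·-5/2)/(35/6)=3/7
back: M2=3/7
back: M1=-5/2−1/6·3/7=-18/7
M: M0=0, M1=-18/7, M2=3/7, M3=0
seg 0: a=1, c=M0/2=0, d=(M1−M0)/(6·2)=-3/14, b=Δ0−h0·(2M0+M1)/6=19/14
seg 1: a=2, c=M1/2=-9/7, d=(M2−M1)/(6·1)=1/2, b=Δ1−h1·(2M1+M2)/6=-17/14
seg 2: a=0, c=M2/2=3/14, d=(M3−M2)/(6·2)=-1/28, b=Δ2−h2·(2M2+M3)/6=-16/7
t_q=7/2 → seg 2, τ=1/2; S=0+-16/7·τ+3/14·τ²+-1/28·τ³=-35/32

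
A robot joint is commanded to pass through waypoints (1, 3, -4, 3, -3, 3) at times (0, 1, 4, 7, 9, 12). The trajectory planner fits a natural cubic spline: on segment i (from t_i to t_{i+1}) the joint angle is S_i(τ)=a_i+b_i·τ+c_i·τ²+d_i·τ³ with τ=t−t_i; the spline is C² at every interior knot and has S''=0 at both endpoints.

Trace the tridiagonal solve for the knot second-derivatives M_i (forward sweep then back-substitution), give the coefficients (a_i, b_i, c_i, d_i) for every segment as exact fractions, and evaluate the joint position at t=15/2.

  seg 0: a=1 b=605/212 c=0 d=-181/212
  seg 1: a=3 b=31/106 c=-543/212 d=3217/5724
  seg 2: a=-4 b=21/212 c=397/159 d=-3343/5724
  seg 3: a=3 b=-73/106 c=-585/212 d=85/106
  seg 4: a=-3 b=-223/106 c=435/212 d=-145/636
S(15/2) = 219/106

Δ: Δ0=2, Δ1=-7/3, Δ2=7/3, Δ3=-3, Δ4=2
row 1: diag=8, rhs=-26; c'=3/8, d'=-13/4
row 2: denom=12−3·3/8=87/8; d'=(28−3·-13/4)/(87/8)=302/87
row 3: denom=10−3·8/29=266/29; d'=(-32−3·302/87)/(266/29)=-615/133
row 4: denom=10−2·29/133=1272/133; d'=(30−2·-615/133)/(1272/133)=435/106
back: M4=435/106
back: M3=-615/133−29/133·435/106=-585/106
back: M2=302/87−8/29·-585/106=794/159
back: M1=-13/4−3/8·794/159=-543/106
M: M0=0, M1=-543/106, M2=794/159, M3=-585/106, M4=435/106, M5=0
seg 0: a=1, c=M0/2=0, d=(M1−M0)/(6·1)=-181/212, b=Δ0−h0·(2M0+M1)/6=605/212
seg 1: a=3, c=M1/2=-543/212, d=(M2−M1)/(6·3)=3217/5724, b=Δ1−h1·(2M1+M2)/6=31/106
seg 2: a=-4, c=M2/2=397/159, d=(M3−M2)/(6·3)=-3343/5724, b=Δ2−h2·(2M2+M3)/6=21/212
seg 3: a=3, c=M3/2=-585/212, d=(M4−M3)/(6·2)=85/106, b=Δ3−h3·(2M3+M4)/6=-73/106
seg 4: a=-3, c=M4/2=435/212, d=(M5−M4)/(6·3)=-145/636, b=Δ4−h4·(2M4+M5)/6=-223/106
t_q=15/2 → seg 3, τ=1/2; S=3+-73/106·τ+-585/212·τ²+85/106·τ³=219/106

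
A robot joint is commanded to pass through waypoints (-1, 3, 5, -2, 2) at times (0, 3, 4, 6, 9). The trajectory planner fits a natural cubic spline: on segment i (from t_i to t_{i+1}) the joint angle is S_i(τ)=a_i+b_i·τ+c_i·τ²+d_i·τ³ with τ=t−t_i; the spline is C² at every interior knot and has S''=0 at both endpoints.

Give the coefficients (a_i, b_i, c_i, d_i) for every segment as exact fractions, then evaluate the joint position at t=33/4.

Δ: Δ0=4/3, Δ1=2, Δ2=-7/2, Δ3=4/3
row 1: diag=8, rhs=4; c'=1/8, d'=1/2
row 2: denom=6−1·1/8=47/8; d'=(-33−1·1/2)/(47/8)=-268/47
row 3: denom=10−2·16/47=438/47; d'=(29−2·-268/47)/(438/47)=633/146
back: M3=633/146
back: M2=-268/47−16/47·633/146=-524/73
back: M1=1/2−1/8·-524/73=102/73
M: M0=0, M1=102/73, M2=-524/73, M3=633/146, M4=0
seg 0: a=-1, c=M0/2=0, d=(M1−M0)/(6·3)=17/219, b=Δ0−h0·(2M0+M1)/6=139/219
seg 1: a=3, c=M1/2=51/73, d=(M2−M1)/(6·1)=-313/219, b=Δ1−h1·(2M1+M2)/6=598/219
seg 2: a=5, c=M2/2=-262/73, d=(M3−M2)/(6·2)=1681/1752, b=Δ2−h2·(2M2+M3)/6=-35/219
seg 3: a=-2, c=M3/2=633/292, d=(M4−M3)/(6·3)=-211/876, b=Δ3−h3·(2M3+M4)/6=-1315/438
t_q=33/4 → seg 3, τ=9/4; S=-2+-1315/438·τ+633/292·τ²+-211/876·τ³=-9797/18688

  seg 0: a=-1 b=139/219 c=0 d=17/219
  seg 1: a=3 b=598/219 c=51/73 d=-313/219
  seg 2: a=5 b=-35/219 c=-262/73 d=1681/1752
  seg 3: a=-2 b=-1315/438 c=633/292 d=-211/876
S(33/4) = -9797/18688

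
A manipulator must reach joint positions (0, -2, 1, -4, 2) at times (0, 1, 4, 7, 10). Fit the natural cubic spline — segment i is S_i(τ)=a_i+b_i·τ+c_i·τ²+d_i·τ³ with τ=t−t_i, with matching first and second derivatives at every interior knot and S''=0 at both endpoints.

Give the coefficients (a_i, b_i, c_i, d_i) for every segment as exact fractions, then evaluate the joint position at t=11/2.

Δ: Δ0=-2, Δ1=1, Δ2=-5/3, Δ3=2
row 1: diag=8, rhs=18; c'=3/8, d'=9/4
row 2: denom=12−3·3/8=87/8; d'=(-16−3·9/4)/(87/8)=-182/87
row 3: denom=12−3·8/29=324/29; d'=(22−3·-182/87)/(324/29)=205/81
back: M3=205/81
back: M2=-182/87−8/29·205/81=-226/81
back: M1=9/4−3/8·-226/81=89/27
M: M0=0, M1=89/27, M2=-226/81, M3=205/81, M4=0
seg 0: a=0, c=M0/2=0, d=(M1−M0)/(6·1)=89/162, b=Δ0−h0·(2M0+M1)/6=-413/162
seg 1: a=-2, c=M1/2=89/54, d=(M2−M1)/(6·3)=-493/1458, b=Δ1−h1·(2M1+M2)/6=-73/81
seg 2: a=1, c=M2/2=-113/81, d=(M3−M2)/(6·3)=431/1458, b=Δ2−h2·(2M2+M3)/6=-23/162
seg 3: a=-4, c=M3/2=205/162, d=(M4−M3)/(6·3)=-205/1458, b=Δ3−h3·(2M3+M4)/6=-43/81
t_q=11/2 → seg 2, τ=3/2; S=1+-23/162·τ+-113/81·τ²+431/1458·τ³=-65/48

  seg 0: a=0 b=-413/162 c=0 d=89/162
  seg 1: a=-2 b=-73/81 c=89/54 d=-493/1458
  seg 2: a=1 b=-23/162 c=-113/81 d=431/1458
  seg 3: a=-4 b=-43/81 c=205/162 d=-205/1458
S(11/2) = -65/48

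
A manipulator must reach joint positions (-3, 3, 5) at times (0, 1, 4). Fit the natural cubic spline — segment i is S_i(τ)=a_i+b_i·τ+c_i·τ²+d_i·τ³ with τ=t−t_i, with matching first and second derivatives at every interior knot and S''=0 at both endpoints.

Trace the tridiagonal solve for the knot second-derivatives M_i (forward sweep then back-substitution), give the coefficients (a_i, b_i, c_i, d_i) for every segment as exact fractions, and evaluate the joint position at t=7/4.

  seg 0: a=-3 b=20/3 c=0 d=-2/3
  seg 1: a=3 b=14/3 c=-2 d=2/9
S(7/4) = 175/32

Δ: Δ0=6, Δ1=2/3
row 1: diag=8, rhs=-32; c'=3/8, d'=-4
back: M1=-4
M: M0=0, M1=-4, M2=0
seg 0: a=-3, c=M0/2=0, d=(M1−M0)/(6·1)=-2/3, b=Δ0−h0·(2M0+M1)/6=20/3
seg 1: a=3, c=M1/2=-2, d=(M2−M1)/(6·3)=2/9, b=Δ1−h1·(2M1+M2)/6=14/3
t_q=7/4 → seg 1, τ=3/4; S=3+14/3·τ+-2·τ²+2/9·τ³=175/32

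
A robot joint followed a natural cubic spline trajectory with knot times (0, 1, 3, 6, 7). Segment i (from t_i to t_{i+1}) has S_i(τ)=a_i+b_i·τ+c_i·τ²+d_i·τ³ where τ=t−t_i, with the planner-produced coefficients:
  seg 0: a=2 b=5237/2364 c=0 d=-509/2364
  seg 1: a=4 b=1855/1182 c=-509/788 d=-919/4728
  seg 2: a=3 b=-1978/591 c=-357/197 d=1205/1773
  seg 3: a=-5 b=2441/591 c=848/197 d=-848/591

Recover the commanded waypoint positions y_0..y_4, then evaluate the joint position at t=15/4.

y_0=2 y_1=4 y_2=3 y_3=-5 y_4=2
S(15/4) = -3061/12608

y_0 = S_0(0) = a_0 = 2
y_1 = S_1(0) = a_1 = 4
y_2 = S_2(0) = a_2 = 3
y_3 = S_3(0) = a_3 = -5
y_4 = S_3(1) = 2
t_q=15/4 is in segment 2 (τ=3/4); S_2(τ)=-3061/12608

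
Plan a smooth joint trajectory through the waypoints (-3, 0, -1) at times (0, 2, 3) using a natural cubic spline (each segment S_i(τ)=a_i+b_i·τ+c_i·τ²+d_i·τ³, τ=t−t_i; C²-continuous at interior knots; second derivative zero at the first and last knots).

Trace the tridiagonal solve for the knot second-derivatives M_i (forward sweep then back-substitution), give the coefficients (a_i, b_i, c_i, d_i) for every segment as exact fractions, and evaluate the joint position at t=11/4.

Δ: Δ0=3/2, Δ1=-1
row 1: diag=6, rhs=-15; c'=1/6, d'=-5/2
back: M1=-5/2
M: M0=0, M1=-5/2, M2=0
seg 0: a=-3, c=M0/2=0, d=(M1−M0)/(6·2)=-5/24, b=Δ0−h0·(2M0+M1)/6=7/3
seg 1: a=0, c=M1/2=-5/4, d=(M2−M1)/(6·1)=5/12, b=Δ1−h1·(2M1+M2)/6=-1/6
t_q=11/4 → seg 1, τ=3/4; S=0+-1/6·τ+-5/4·τ²+5/12·τ³=-167/256

  seg 0: a=-3 b=7/3 c=0 d=-5/24
  seg 1: a=0 b=-1/6 c=-5/4 d=5/12
S(11/4) = -167/256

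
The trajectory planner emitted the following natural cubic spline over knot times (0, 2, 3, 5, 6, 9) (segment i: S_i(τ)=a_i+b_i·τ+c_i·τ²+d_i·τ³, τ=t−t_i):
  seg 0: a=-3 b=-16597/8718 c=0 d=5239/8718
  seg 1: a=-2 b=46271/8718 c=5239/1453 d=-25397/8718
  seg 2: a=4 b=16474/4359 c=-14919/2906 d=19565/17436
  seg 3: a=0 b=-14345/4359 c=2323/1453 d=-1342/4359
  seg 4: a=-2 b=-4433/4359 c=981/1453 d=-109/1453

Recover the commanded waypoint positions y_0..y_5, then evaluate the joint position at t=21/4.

y_0=-3 y_1=-2 y_2=4 y_3=0 y_4=-2 y_5=-1
S(21/4) = -33831/46496

y_0 = S_0(0) = a_0 = -3
y_1 = S_1(0) = a_1 = -2
y_2 = S_2(0) = a_2 = 4
y_3 = S_3(0) = a_3 = 0
y_4 = S_4(0) = a_4 = -2
y_5 = S_4(3) = -1
t_q=21/4 is in segment 3 (τ=1/4); S_3(τ)=-33831/46496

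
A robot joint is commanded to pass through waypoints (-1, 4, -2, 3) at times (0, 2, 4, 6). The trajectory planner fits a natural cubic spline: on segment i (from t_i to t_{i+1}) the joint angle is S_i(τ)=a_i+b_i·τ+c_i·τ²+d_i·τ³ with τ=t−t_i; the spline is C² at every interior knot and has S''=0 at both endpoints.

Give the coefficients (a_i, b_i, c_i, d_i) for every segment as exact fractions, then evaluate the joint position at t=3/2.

Δ: Δ0=5/2, Δ1=-3, Δ2=5/2
row 1: diag=8, rhs=-33; c'=1/4, d'=-33/8
row 2: denom=8−2·1/4=15/2; d'=(33−2·-33/8)/(15/2)=11/2
back: M2=11/2
back: M1=-33/8−1/4·11/2=-11/2
M: M0=0, M1=-11/2, M2=11/2, M3=0
seg 0: a=-1, c=M0/2=0, d=(M1−M0)/(6·2)=-11/24, b=Δ0−h0·(2M0+M1)/6=13/3
seg 1: a=4, c=M1/2=-11/4, d=(M2−M1)/(6·2)=11/12, b=Δ1−h1·(2M1+M2)/6=-7/6
seg 2: a=-2, c=M2/2=11/4, d=(M3−M2)/(6·2)=-11/24, b=Δ2−h2·(2M2+M3)/6=-7/6
t_q=3/2 → seg 0, τ=3/2; S=-1+13/3·τ+0·τ²+-11/24·τ³=253/64

  seg 0: a=-1 b=13/3 c=0 d=-11/24
  seg 1: a=4 b=-7/6 c=-11/4 d=11/12
  seg 2: a=-2 b=-7/6 c=11/4 d=-11/24
S(3/2) = 253/64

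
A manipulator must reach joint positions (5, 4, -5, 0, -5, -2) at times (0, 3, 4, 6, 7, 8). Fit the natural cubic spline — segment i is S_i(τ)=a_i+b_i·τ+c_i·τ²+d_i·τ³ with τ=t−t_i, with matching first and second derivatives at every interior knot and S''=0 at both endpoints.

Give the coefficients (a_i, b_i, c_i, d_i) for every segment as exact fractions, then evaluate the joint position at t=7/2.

Δ: Δ0=-1/3, Δ1=-9, Δ2=5/2, Δ3=-5, Δ4=3
row 1: diag=8, rhs=-52; c'=1/8, d'=-13/2
row 2: denom=6−1·1/8=47/8; d'=(69−1·-13/2)/(47/8)=604/47
row 3: denom=6−2·16/47=250/47; d'=(-45−2·604/47)/(250/47)=-3323/250
row 4: denom=4−1·47/250=953/250; d'=(48−1·-3323/250)/(953/250)=15323/953
back: M4=15323/953
back: M3=-3323/250−47/250·15323/953=-15548/953
back: M2=604/47−16/47·-15548/953=17540/953
back: M1=-13/2−1/8·17540/953=-8387/953
M: M0=0, M1=-8387/953, M2=17540/953, M3=-15548/953, M4=15323/953, M5=0
seg 0: a=5, c=M0/2=0, d=(M1−M0)/(6·3)=-8387/17154, b=Δ0−h0·(2M0+M1)/6=23255/5718
seg 1: a=4, c=M1/2=-8387/1906, d=(M2−M1)/(6·1)=25927/5718, b=Δ1−h1·(2M1+M2)/6=-26114/2859
seg 2: a=-5, c=M2/2=8770/953, d=(M3−M2)/(6·2)=-8272/2859, b=Δ2−h2·(2M2+M3)/6=-24769/5718
seg 3: a=0, c=M3/2=-7774/953, d=(M4−M3)/(6·1)=30871/5718, b=Δ3−h3·(2M3+M4)/6=-12817/5718
seg 4: a=-5, c=M4/2=15323/1906, d=(M5−M4)/(6·1)=-15323/5718, b=Δ4−h4·(2M4+M5)/6=-6746/2859
t_q=7/2 → seg 1, τ=1/2; S=4+-26114/2859·τ+-8387/1906·τ²+25927/5718·τ³=-16777/15248

  seg 0: a=5 b=23255/5718 c=0 d=-8387/17154
  seg 1: a=4 b=-26114/2859 c=-8387/1906 d=25927/5718
  seg 2: a=-5 b=-24769/5718 c=8770/953 d=-8272/2859
  seg 3: a=0 b=-12817/5718 c=-7774/953 d=30871/5718
  seg 4: a=-5 b=-6746/2859 c=15323/1906 d=-15323/5718
S(7/2) = -16777/15248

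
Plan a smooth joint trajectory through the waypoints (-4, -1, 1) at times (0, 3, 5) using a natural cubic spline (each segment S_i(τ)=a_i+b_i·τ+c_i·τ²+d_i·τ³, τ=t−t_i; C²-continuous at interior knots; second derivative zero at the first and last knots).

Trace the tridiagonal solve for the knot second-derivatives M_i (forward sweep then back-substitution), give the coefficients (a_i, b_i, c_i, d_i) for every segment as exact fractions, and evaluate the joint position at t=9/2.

Δ: Δ0=1, Δ1=1
row 1: diag=10, rhs=0; c'=1/5, d'=0
back: M1=0
M: M0=0, M1=0, M2=0
seg 0: a=-4, c=M0/2=0, d=(M1−M0)/(6·3)=0, b=Δ0−h0·(2M0+M1)/6=1
seg 1: a=-1, c=M1/2=0, d=(M2−M1)/(6·2)=0, b=Δ1−h1·(2M1+M2)/6=1
t_q=9/2 → seg 1, τ=3/2; S=-1+1·τ+0·τ²+0·τ³=1/2

  seg 0: a=-4 b=1 c=0 d=0
  seg 1: a=-1 b=1 c=0 d=0
S(9/2) = 1/2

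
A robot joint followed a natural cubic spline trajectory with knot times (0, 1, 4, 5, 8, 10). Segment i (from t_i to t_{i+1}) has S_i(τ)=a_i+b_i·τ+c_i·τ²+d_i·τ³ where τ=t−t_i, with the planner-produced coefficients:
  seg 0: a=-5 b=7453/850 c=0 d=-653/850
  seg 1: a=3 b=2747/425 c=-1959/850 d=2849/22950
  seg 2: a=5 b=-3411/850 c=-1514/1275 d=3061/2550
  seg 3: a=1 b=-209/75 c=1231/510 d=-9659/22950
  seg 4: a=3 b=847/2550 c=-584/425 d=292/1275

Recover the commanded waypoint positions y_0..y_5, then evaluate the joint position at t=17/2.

y_0=-5 y_1=3 y_2=5 y_3=1 y_4=3 y_5=0
S(17/2) = 4847/1700

y_0 = S_0(0) = a_0 = -5
y_1 = S_1(0) = a_1 = 3
y_2 = S_2(0) = a_2 = 5
y_3 = S_3(0) = a_3 = 1
y_4 = S_4(0) = a_4 = 3
y_5 = S_4(2) = 0
t_q=17/2 is in segment 4 (τ=1/2); S_4(τ)=4847/1700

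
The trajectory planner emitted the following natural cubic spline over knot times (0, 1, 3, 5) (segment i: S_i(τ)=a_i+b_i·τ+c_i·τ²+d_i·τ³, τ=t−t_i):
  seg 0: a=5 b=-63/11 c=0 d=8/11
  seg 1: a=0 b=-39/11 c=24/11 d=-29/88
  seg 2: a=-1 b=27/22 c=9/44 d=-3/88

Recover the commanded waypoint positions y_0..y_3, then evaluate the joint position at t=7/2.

y_0 = S_0(0) = a_0 = 5
y_1 = S_1(0) = a_1 = 0
y_2 = S_2(0) = a_2 = -1
y_3 = S_2(2) = 2
t_q=7/2 is in segment 2 (τ=1/2); S_2(τ)=-239/704

y_0=5 y_1=0 y_2=-1 y_3=2
S(7/2) = -239/704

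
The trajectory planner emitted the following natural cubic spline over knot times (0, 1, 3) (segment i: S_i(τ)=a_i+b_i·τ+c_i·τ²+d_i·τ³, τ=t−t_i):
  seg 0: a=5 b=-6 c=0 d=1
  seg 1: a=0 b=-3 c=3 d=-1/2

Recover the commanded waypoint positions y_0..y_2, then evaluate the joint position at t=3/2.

y_0=5 y_1=0 y_2=2
S(3/2) = -13/16

y_0 = S_0(0) = a_0 = 5
y_1 = S_1(0) = a_1 = 0
y_2 = S_1(2) = 2
t_q=3/2 is in segment 1 (τ=1/2); S_1(τ)=-13/16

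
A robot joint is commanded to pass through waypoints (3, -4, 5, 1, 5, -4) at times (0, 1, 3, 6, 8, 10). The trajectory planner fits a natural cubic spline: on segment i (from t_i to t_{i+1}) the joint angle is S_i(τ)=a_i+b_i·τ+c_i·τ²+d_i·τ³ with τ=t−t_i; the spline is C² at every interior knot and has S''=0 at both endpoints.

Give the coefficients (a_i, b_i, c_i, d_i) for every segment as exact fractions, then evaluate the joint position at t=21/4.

Δ: Δ0=-7, Δ1=9/2, Δ2=-4/3, Δ3=2, Δ4=-9/2
row 1: diag=6, rhs=69; c'=1/3, d'=23/2
row 2: denom=10−2·1/3=28/3; d'=(-35−2·23/2)/(28/3)=-87/14
row 3: denom=10−3·9/28=253/28; d'=(20−3·-87/14)/(253/28)=1082/253
row 4: denom=8−2·56/253=1912/253; d'=(-39−2·1082/253)/(1912/253)=-12031/1912
back: M4=-12031/1912
back: M3=1082/253−56/253·-12031/1912=1355/239
back: M2=-87/14−9/28·1355/239=-7683/956
back: M1=23/2−1/3·-7683/956=13555/956
M: M0=0, M1=13555/956, M2=-7683/956, M3=1355/239, M4=-12031/1912, M5=0
seg 0: a=3, c=M0/2=0, d=(M1−M0)/(6·1)=13555/5736, b=Δ0−h0·(2M0+M1)/6=-53707/5736
seg 1: a=-4, c=M1/2=13555/1912, d=(M2−M1)/(6·2)=-10619/5736, b=Δ1−h1·(2M1+M2)/6=-6521/2868
seg 2: a=5, c=M2/2=-7683/1912, d=(M3−M2)/(6·3)=13103/17208, b=Δ2−h2·(2M2+M3)/6=11095/2868
seg 3: a=1, c=M3/2=1355/478, d=(M4−M3)/(6·2)=-22871/22944, b=Δ3−h3·(2M3+M4)/6=1823/5736
seg 4: a=5, c=M4/2=-12031/3824, d=(M5−M4)/(6·2)=12031/22944, b=Δ4−h4·(2M4+M5)/6=-875/2868
t_q=21/4 → seg 2, τ=9/4; S=5+11095/2868·τ+-7683/1912·τ²+13103/17208·τ³=249011/122368

  seg 0: a=3 b=-53707/5736 c=0 d=13555/5736
  seg 1: a=-4 b=-6521/2868 c=13555/1912 d=-10619/5736
  seg 2: a=5 b=11095/2868 c=-7683/1912 d=13103/17208
  seg 3: a=1 b=1823/5736 c=1355/478 d=-22871/22944
  seg 4: a=5 b=-875/2868 c=-12031/3824 d=12031/22944
S(21/4) = 249011/122368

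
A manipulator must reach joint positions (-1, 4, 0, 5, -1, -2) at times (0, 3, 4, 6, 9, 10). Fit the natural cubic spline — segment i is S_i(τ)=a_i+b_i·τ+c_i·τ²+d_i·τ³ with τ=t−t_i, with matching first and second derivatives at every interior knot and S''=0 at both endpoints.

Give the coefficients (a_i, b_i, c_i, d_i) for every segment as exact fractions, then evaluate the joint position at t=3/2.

Δ: Δ0=5/3, Δ1=-4, Δ2=5/2, Δ3=-2, Δ4=-1
row 1: diag=8, rhs=-34; c'=1/8, d'=-17/4
row 2: denom=6−1·1/8=47/8; d'=(39−1·-17/4)/(47/8)=346/47
row 3: denom=10−2·16/47=438/47; d'=(-27−2·346/47)/(438/47)=-1961/438
row 4: denom=8−3·47/146=1027/146; d'=(6−3·-1961/438)/(1027/146)=2837/1027
back: M4=2837/1027
back: M3=-1961/438−47/146·2837/1027=-16534/3081
back: M2=346/47−16/47·-16534/3081=28310/3081
back: M1=-17/4−1/8·28310/3081=-16633/3081
M: M0=0, M1=-16633/3081, M2=28310/3081, M3=-16534/3081, M4=2837/1027, M5=0
seg 0: a=-1, c=M0/2=0, d=(M1−M0)/(6·3)=-16633/55458, b=Δ0−h0·(2M0+M1)/6=26903/6162
seg 1: a=4, c=M1/2=-16633/6162, d=(M2−M1)/(6·1)=14981/6162, b=Δ1−h1·(2M1+M2)/6=-11498/3081
seg 2: a=0, c=M2/2=14155/3081, d=(M3−M2)/(6·2)=-3737/3081, b=Δ2−h2·(2M2+M3)/6=-3773/2054
seg 3: a=5, c=M3/2=-8267/3081, d=(M4−M3)/(6·3)=25045/55458, b=Δ3−h3·(2M3+M4)/6=941/474
seg 4: a=-1, c=M4/2=2837/2054, d=(M5−M4)/(6·1)=-2837/6162, b=Δ4−h4·(2M4+M5)/6=-5918/3081
t_q=3/2 → seg 0, τ=3/2; S=-1+26903/6162·τ+0·τ²+-16633/55458·τ³=74547/16432

  seg 0: a=-1 b=26903/6162 c=0 d=-16633/55458
  seg 1: a=4 b=-11498/3081 c=-16633/6162 d=14981/6162
  seg 2: a=0 b=-3773/2054 c=14155/3081 d=-3737/3081
  seg 3: a=5 b=941/474 c=-8267/3081 d=25045/55458
  seg 4: a=-1 b=-5918/3081 c=2837/2054 d=-2837/6162
S(3/2) = 74547/16432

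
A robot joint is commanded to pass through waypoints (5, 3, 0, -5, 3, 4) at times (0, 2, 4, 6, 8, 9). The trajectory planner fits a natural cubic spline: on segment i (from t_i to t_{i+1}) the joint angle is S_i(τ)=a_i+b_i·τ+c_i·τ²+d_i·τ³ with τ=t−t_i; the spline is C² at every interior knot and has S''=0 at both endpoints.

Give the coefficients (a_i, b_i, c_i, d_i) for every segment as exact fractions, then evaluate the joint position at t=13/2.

  seg 0: a=5 b=-166/153 c=0 d=13/612
  seg 1: a=3 b=-127/153 c=13/102 d=-283/1224
  seg 2: a=0 b=-947/306 c=-257/204 d=953/1224
  seg 3: a=-5 b=185/153 c=58/17 d=-617/612
  seg 4: a=3 b=422/153 c=-269/102 d=269/306
S(13/2) = -5987/1632

Δ: Δ0=-1, Δ1=-3/2, Δ2=-5/2, Δ3=4, Δ4=1
row 1: diag=8, rhs=-3; c'=1/4, d'=-3/8
row 2: denom=8−2·1/4=15/2; d'=(-6−2·-3/8)/(15/2)=-7/10
row 3: denom=8−2·4/15=112/15; d'=(39−2·-7/10)/(112/15)=303/56
row 4: denom=6−2·15/56=153/28; d'=(-18−2·303/56)/(153/28)=-269/51
back: M4=-269/51
back: M3=303/56−15/56·-269/51=116/17
back: M2=-7/10−4/15·116/17=-257/102
back: M1=-3/8−1/4·-257/102=13/51
M: M0=0, M1=13/51, M2=-257/102, M3=116/17, M4=-269/51, M5=0
seg 0: a=5, c=M0/2=0, d=(M1−M0)/(6·2)=13/612, b=Δ0−h0·(2M0+M1)/6=-166/153
seg 1: a=3, c=M1/2=13/102, d=(M2−M1)/(6·2)=-283/1224, b=Δ1−h1·(2M1+M2)/6=-127/153
seg 2: a=0, c=M2/2=-257/204, d=(M3−M2)/(6·2)=953/1224, b=Δ2−h2·(2M2+M3)/6=-947/306
seg 3: a=-5, c=M3/2=58/17, d=(M4−M3)/(6·2)=-617/612, b=Δ3−h3·(2M3+M4)/6=185/153
seg 4: a=3, c=M4/2=-269/102, d=(M5−M4)/(6·1)=269/306, b=Δ4−h4·(2M4+M5)/6=422/153
t_q=13/2 → seg 3, τ=1/2; S=-5+185/153·τ+58/17·τ²+-617/612·τ³=-5987/1632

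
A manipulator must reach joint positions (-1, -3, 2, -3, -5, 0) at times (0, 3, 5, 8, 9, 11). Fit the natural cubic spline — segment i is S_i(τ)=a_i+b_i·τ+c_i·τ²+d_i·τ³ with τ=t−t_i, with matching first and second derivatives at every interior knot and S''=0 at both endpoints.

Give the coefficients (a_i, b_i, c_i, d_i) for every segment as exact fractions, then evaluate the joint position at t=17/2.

  seg 0: a=-1 b=-3829/1986 c=0 d=835/5958
  seg 1: a=-3 b=1843/993 c=835/662 d=-3731/7944
  seg 2: a=2 b=2513/1986 c=-2061/1324 d=767/3972
  seg 3: a=-3 b=-11363/3972 c=60/331 d=2699/3972
  seg 4: a=-5 b=-913/1986 c=2939/1324 d=-2939/7944
S(17/2) = -45547/10592

Δ: Δ0=-2/3, Δ1=5/2, Δ2=-5/3, Δ3=-2, Δ4=5/2
row 1: diag=10, rhs=19; c'=1/5, d'=19/10
row 2: denom=10−2·1/5=48/5; d'=(-25−2·19/10)/(48/5)=-3
row 3: denom=8−3·5/16=113/16; d'=(-2−3·-3)/(113/16)=112/113
row 4: denom=6−1·16/113=662/113; d'=(27−1·112/113)/(662/113)=2939/662
back: M4=2939/662
back: M3=112/113−16/113·2939/662=120/331
back: M2=-3−5/16·120/331=-2061/662
back: M1=19/10−1/5·-2061/662=835/331
M: M0=0, M1=835/331, M2=-2061/662, M3=120/331, M4=2939/662, M5=0
seg 0: a=-1, c=M0/2=0, d=(M1−M0)/(6·3)=835/5958, b=Δ0−h0·(2M0+M1)/6=-3829/1986
seg 1: a=-3, c=M1/2=835/662, d=(M2−M1)/(6·2)=-3731/7944, b=Δ1−h1·(2M1+M2)/6=1843/993
seg 2: a=2, c=M2/2=-2061/1324, d=(M3−M2)/(6·3)=767/3972, b=Δ2−h2·(2M2+M3)/6=2513/1986
seg 3: a=-3, c=M3/2=60/331, d=(M4−M3)/(6·1)=2699/3972, b=Δ3−h3·(2M3+M4)/6=-11363/3972
seg 4: a=-5, c=M4/2=2939/1324, d=(M5−M4)/(6·2)=-2939/7944, b=Δ4−h4·(2M4+M5)/6=-913/1986
t_q=17/2 → seg 3, τ=1/2; S=-3+-11363/3972·τ+60/331·τ²+2699/3972·τ³=-45547/10592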